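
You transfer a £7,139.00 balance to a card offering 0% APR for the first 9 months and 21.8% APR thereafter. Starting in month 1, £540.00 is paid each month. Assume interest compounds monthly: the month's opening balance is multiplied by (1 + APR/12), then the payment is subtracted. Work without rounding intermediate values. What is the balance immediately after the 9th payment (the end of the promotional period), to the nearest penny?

£2,279.00

Promo months 1–9 at r₀ = 0%/12 = 0; months 10+ at r₁ = 21.8%/12 = 0.0181667.
After month 9 (no interest yet): B = £7,139.00 − 9·£540.00 = £2,279.00.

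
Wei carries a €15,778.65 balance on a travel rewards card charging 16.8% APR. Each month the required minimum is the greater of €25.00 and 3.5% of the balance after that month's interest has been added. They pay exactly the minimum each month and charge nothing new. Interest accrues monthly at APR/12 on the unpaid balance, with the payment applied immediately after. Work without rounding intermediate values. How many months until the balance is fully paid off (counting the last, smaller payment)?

180 months

Monthly rate r = 16.8%/12 = 1.4% = 0.014.
While 3.5% of the post-interest balance exceeds €25.00, each month B ← (B·(1+r))·(1 − 0.035), i.e. B shrinks by the factor (1+r)·0.965 = 0.97851.
This holds for months 1–144. Entering month 145 the balance is €690.98; 3.5% of the post-interest balance is now below €25.00, so the flat €25.00 minimum applies from here.
From month 145 a fixed €25.00 at rate r clears €690.98 in 36 more payments. Total: 144 + 36 = 180 months.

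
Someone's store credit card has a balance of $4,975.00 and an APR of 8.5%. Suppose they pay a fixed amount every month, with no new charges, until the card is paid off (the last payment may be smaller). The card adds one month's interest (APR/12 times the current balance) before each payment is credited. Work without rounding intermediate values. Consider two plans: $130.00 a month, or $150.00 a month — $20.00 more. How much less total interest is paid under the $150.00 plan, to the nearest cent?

Monthly rate r = 8.5%/12 = 0.708333% = 0.00708333.
At $130.00/mo: n = ⌈−ln(1 − rB₀/P)/ln(1+r)⌉ = 45 payments (last $103.48); total interest = total paid − $4,975.00 = $848.48.
At $150.00/mo: 38 payments (last $140.91); total interest $715.91.
Interest saved = $848.48 − $715.91 = $132.57.

$132.57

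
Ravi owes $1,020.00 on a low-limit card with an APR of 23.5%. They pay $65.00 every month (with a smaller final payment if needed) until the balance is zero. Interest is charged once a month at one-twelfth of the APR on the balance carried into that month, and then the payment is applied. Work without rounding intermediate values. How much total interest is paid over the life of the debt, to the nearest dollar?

Monthly rate r = 23.5%/12 = 1.95833% = 0.0195833.
Payoff takes n = ⌈−ln(1 − rB₀/P)/ln(1+r)⌉ = ⌈18.932⌉ = 19 payments; the last is $60.62.
Total paid = 18·$65.00 + $60.62 = $1,230.62.
Total interest = total paid − principal = $1,230.62 − $1,020.00 = $210.62.

$211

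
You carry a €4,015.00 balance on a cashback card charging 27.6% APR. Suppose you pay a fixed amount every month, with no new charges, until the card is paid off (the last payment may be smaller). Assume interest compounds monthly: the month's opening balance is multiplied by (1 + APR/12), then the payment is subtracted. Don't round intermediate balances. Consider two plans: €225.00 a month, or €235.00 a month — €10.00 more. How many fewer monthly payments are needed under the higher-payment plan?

2 fewer payments

Monthly rate r = 27.6%/12 = 2.3% = 0.023.
At €225.00/mo: n = ⌈−ln(1 − rB₀/P)/ln(1+r)⌉ = 24 payments (last €53.30); total interest = total paid − €4,015.00 = €1,213.30.
At €235.00/mo: 22 payments (last €223.63); total interest €1,143.63.
Payments saved = 24 − 22 = 2.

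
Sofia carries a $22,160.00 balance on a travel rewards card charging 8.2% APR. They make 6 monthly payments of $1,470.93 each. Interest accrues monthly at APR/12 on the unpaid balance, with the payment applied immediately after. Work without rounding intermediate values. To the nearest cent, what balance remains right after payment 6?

Monthly rate r = 8.2%/12 = 0.683333% = 0.00683333.
Each month: B ← B·(1+r) − $1,470.93.
Month 1: interest $151.43; balance after payment $20,840.50.
Month 2: interest $142.41; balance after payment $19,511.98.
Month 3: interest $133.33; balance after payment $18,174.38.
Month 4: interest $124.19; balance after payment $16,827.64.
Month 5: interest $114.99; balance after payment $15,471.70.
Month 6: interest $105.72; balance after payment $14,106.49.

$14,106.49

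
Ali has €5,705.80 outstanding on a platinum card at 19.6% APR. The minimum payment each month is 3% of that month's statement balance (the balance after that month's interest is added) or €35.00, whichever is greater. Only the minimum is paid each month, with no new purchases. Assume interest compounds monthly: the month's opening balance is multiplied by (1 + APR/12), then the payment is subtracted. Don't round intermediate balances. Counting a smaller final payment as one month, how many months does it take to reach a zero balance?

160 months

Monthly rate r = 19.6%/12 = 1.63333% = 0.0163333.
While 3% of the post-interest balance exceeds €35.00, each month B ← (B·(1+r))·(1 − 0.03), i.e. B shrinks by the factor (1+r)·0.97 = 0.98584.
This holds for months 1–113. Entering month 114 the balance is €1,139.23; 3% of the post-interest balance is now below €35.00, so the flat €35.00 minimum applies from here.
From month 114 a fixed €35.00 at rate r clears €1,139.23 in 47 more payments. Total: 113 + 47 = 160 months.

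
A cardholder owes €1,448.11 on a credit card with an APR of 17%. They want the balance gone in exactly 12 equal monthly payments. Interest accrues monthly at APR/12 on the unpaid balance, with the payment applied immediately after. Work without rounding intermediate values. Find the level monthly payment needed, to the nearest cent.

€132.07

Monthly rate r = 17%/12 = 1.41667% = 0.0141667.
Level-payment amortization: P = B₀·r / (1 − (1+r)^(−n)) = 1448.11·0.0141667 / (1 − 1.01417^(−12)).
Denominator 1 − (1+r)^(−12) = 0.155328164.
P = 20.5149 / 0.155328164 ≈ 132.07.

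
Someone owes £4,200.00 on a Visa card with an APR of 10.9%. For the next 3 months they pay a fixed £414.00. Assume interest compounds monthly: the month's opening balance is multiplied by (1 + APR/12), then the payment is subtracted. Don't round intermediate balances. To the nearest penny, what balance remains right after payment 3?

£3,062.18

Monthly rate r = 10.9%/12 = 0.908333% = 0.00908333.
Each month: B ← B·(1+r) − £414.00.
Month 1: interest £38.15; balance after payment £3,824.15.
Month 2: interest £34.74; balance after payment £3,444.89.
Month 3: interest £31.29; balance after payment £3,062.18.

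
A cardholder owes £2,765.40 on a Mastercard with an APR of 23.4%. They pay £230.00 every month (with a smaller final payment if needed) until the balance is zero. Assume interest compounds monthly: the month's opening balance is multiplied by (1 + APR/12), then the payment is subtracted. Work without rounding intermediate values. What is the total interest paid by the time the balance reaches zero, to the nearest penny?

£416.78

Monthly rate r = 23.4%/12 = 1.95% = 0.0195.
Payoff takes n = ⌈−ln(1 − rB₀/P)/ln(1+r)⌉ = ⌈13.834⌉ = 14 payments; the last is £192.18.
Total paid = 13·£230.00 + £192.18 = £3,182.18.
Total interest = total paid − principal = £3,182.18 − £2,765.40 = £416.78.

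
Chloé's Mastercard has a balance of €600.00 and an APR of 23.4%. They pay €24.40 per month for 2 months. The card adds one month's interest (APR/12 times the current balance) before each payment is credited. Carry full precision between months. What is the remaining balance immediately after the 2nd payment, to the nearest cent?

€574.35

Monthly rate r = 23.4%/12 = 1.95% = 0.0195.
Each month: B ← B·(1+r) − €24.40.
Month 1: interest €11.70; balance after payment €587.30.
Month 2: interest €11.45; balance after payment €574.35.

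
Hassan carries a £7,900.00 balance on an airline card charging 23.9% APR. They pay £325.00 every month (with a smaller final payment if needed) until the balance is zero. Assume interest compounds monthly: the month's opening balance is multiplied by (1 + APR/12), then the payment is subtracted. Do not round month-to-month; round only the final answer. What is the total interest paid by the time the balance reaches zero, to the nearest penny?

£3,008.82

Monthly rate r = 23.9%/12 = 1.99167% = 0.0199167.
Payoff takes n = ⌈−ln(1 − rB₀/P)/ln(1+r)⌉ = ⌈33.563⌉ = 34 payments; the last is £183.82.
Total paid = 33·£325.00 + £183.82 = £10,908.82.
Total interest = total paid − principal = £10,908.82 − £7,900.00 = £3,008.82.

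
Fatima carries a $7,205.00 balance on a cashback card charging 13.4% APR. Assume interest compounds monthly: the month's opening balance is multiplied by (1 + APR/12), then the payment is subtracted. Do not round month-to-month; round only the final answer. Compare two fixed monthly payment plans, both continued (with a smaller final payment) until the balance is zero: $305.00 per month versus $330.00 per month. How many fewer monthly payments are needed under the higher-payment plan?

Monthly rate r = 13.4%/12 = 1.11667% = 0.0111667.
At $305.00/mo: n = ⌈−ln(1 − rB₀/P)/ln(1+r)⌉ = 28 payments (last $176.48); total interest = total paid − $7,205.00 = $1,206.48.
At $330.00/mo: 26 payments (last $54.85); total interest $1,099.85.
Payments saved = 28 − 26 = 2.

2 fewer payments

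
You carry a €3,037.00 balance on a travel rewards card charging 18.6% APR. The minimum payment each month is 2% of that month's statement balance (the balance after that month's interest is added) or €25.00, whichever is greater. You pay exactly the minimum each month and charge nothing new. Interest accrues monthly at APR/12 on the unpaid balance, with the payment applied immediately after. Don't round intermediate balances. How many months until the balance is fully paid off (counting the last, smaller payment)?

281 months

Monthly rate r = 18.6%/12 = 1.55% = 0.0155.
While 2% of the post-interest balance exceeds €25.00, each month B ← (B·(1+r))·(1 − 0.02), i.e. B shrinks by the factor (1+r)·0.98 = 0.99519.
This holds for months 1–188. Entering month 189 the balance is €1,226.80; 2% of the post-interest balance is now below €25.00, so the flat €25.00 minimum applies from here.
From month 189 a fixed €25.00 at rate r clears €1,226.80 in 93 more payments. Total: 188 + 93 = 281 months.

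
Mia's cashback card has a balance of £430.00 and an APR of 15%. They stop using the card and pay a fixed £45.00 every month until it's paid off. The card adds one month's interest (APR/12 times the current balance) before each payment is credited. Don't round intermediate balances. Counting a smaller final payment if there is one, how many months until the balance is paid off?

11 payments

Monthly rate r = 15%/12 = 1.25% = 0.0125.
Recurrence: B ← B·(1+r) − £45.00.
Month 1: interest £5.38; balance after payment £390.38.
Month 2: interest £4.88; balance after payment £350.25.
Closed form: n = −ln(1 − rB₀/P)/ln(1+r) = −ln(0.88056)/ln(1.0125) ≈ 10.240, so the balance reaches zero during payment 11.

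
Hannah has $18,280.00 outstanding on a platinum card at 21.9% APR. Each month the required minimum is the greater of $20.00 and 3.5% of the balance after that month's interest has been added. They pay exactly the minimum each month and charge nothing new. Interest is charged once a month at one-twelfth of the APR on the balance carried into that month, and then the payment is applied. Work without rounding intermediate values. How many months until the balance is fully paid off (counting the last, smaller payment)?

Monthly rate r = 21.9%/12 = 1.825% = 0.01825.
While 3.5% of the post-interest balance exceeds $20.00, each month B ← (B·(1+r))·(1 − 0.035), i.e. B shrinks by the factor (1+r)·0.965 = 0.98261.
This holds for months 1–199. Entering month 200 the balance is $557.11; 3.5% of the post-interest balance is now below $20.00, so the flat $20.00 minimum applies from here.
From month 200 a fixed $20.00 at rate r clears $557.11 in 40 more payments. Total: 199 + 40 = 239 months.

239 months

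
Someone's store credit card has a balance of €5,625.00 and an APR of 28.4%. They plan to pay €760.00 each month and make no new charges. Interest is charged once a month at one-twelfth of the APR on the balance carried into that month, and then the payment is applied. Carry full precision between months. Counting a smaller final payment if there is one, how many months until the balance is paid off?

Monthly rate r = 28.4%/12 = 2.36667% = 0.0236667.
Recurrence: B ← B·(1+r) − €760.00.
Month 1: interest €133.12; balance after payment €4,998.12.
Month 2: interest €118.29; balance after payment €4,356.41.
Closed form: n = −ln(1 − rB₀/P)/ln(1+r) = −ln(0.82484)/ln(1.02367) ≈ 8.233, so the balance reaches zero during payment 9.

9 months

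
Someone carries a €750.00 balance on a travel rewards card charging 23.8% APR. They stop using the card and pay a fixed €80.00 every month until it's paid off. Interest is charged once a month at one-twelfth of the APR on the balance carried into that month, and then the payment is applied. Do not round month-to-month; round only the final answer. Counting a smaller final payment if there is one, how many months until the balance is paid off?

11 payments

Monthly rate r = 23.8%/12 = 1.98333% = 0.0198333.
Recurrence: B ← B·(1+r) − €80.00.
Month 1: interest €14.88; balance after payment €684.88.
Month 2: interest €13.58; balance after payment €618.46.
Closed form: n = −ln(1 − rB₀/P)/ln(1+r) = −ln(0.81406)/ln(1.01983) ≈ 10.475, so the balance reaches zero during payment 11.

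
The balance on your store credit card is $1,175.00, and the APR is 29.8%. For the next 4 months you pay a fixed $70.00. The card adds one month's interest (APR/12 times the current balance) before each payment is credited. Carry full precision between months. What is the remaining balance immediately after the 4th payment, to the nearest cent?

Monthly rate r = 29.8%/12 = 2.48333% = 0.0248333.
Each month: B ← B·(1+r) − $70.00.
Month 1: interest $29.18; balance after payment $1,134.18.
Month 2: interest $28.17; balance after payment $1,092.34.
Month 3: interest $27.13; balance after payment $1,049.47.
Month 4: interest $26.06; balance after payment $1,005.53.

$1,005.53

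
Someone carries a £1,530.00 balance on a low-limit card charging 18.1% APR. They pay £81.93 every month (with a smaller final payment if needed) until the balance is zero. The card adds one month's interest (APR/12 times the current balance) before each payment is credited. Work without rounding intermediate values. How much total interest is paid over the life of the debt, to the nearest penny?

£280.59

Monthly rate r = 18.1%/12 = 1.50833% = 0.0150833.
Payoff takes n = ⌈−ln(1 − rB₀/P)/ln(1+r)⌉ = ⌈22.099⌉ = 23 payments; the last is £8.13.
Total paid = 22·£81.93 + £8.13 = £1,810.59.
Total interest = total paid − principal = £1,810.59 − £1,530.00 = £280.59.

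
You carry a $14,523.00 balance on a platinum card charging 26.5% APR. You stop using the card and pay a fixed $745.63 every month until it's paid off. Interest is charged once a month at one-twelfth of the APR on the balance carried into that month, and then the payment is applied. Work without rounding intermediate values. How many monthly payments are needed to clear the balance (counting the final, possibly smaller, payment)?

26 months

Monthly rate r = 26.5%/12 = 2.20833% = 0.0220833.
Recurrence: B ← B·(1+r) − $745.63.
Month 1: interest $320.72; balance after payment $14,098.09.
Month 2: interest $311.33; balance after payment $13,663.79.
Closed form: n = −ln(1 − rB₀/P)/ln(1+r) = −ln(0.56987)/ln(1.02208) ≈ 25.745, so the balance reaches zero during payment 26.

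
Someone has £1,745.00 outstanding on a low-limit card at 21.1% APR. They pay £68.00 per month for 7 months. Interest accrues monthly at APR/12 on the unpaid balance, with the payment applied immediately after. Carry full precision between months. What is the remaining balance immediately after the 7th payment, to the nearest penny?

Monthly rate r = 21.1%/12 = 1.75833% = 0.0175833.
Each month: B ← B·(1+r) − £68.00.
Month 1: interest £30.68; balance after payment £1,707.68.
Month 2: interest £30.03; balance after payment £1,669.71.
Month 3: interest £29.36; balance after payment £1,631.07.
Month 4: interest £28.68; balance after payment £1,591.75.
Month 5: interest £27.99; balance after payment £1,551.74.
Month 6: interest £27.28; balance after payment £1,511.02.
Month 7: interest £26.57; balance after payment £1,469.59.

£1,469.59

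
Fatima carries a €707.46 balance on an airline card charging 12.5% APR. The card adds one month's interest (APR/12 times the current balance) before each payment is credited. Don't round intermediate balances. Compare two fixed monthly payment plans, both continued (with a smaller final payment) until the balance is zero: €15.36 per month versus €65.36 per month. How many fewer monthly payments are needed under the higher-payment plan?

Monthly rate r = 12.5%/12 = 1.04167% = 0.0104167.
At €15.36/mo: n = ⌈−ln(1 − rB₀/P)/ln(1+r)⌉ = 64 payments (last €0.96); total interest = total paid − €707.46 = €261.18.
At €65.36/mo: 12 payments (last €35.65); total interest €47.15.
Payments saved = 64 − 12 = 52.

52 fewer payments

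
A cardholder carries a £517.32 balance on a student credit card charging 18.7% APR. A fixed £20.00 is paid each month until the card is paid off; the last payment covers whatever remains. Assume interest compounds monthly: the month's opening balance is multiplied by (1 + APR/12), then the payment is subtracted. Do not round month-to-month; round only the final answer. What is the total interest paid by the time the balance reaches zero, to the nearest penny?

£150.07

Monthly rate r = 18.7%/12 = 1.55833% = 0.0155833.
Payoff takes n = ⌈−ln(1 − rB₀/P)/ln(1+r)⌉ = ⌈33.368⌉ = 34 payments; the last is £7.39.
Total paid = 33·£20.00 + £7.39 = £667.39.
Total interest = total paid − principal = £667.39 − £517.32 = £150.07.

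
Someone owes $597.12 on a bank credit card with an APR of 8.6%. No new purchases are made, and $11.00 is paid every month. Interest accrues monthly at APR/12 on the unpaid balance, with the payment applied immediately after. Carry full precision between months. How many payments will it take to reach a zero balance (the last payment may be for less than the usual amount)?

Monthly rate r = 8.6%/12 = 0.716667% = 0.00716667.
Recurrence: B ← B·(1+r) − $11.00.
Month 1: interest $4.28; balance after payment $590.40.
Month 2: interest $4.23; balance after payment $583.63.
Closed form: n = −ln(1 − rB₀/P)/ln(1+r) = −ln(0.61097)/ln(1.00717) ≈ 68.997, so the balance reaches zero during payment 69.

69 months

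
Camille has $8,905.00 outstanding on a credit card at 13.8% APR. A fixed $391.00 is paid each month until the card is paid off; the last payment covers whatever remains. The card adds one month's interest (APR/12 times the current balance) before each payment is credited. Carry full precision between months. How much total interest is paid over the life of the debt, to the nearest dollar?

$1,480

Monthly rate r = 13.8%/12 = 1.15% = 0.0115.
Payoff takes n = ⌈−ln(1 − rB₀/P)/ln(1+r)⌉ = ⌈26.560⌉ = 27 payments; the last is $219.33.
Total paid = 26·$391.00 + $219.33 = $10,385.33.
Total interest = total paid − principal = $10,385.33 − $8,905.00 = $1,480.33.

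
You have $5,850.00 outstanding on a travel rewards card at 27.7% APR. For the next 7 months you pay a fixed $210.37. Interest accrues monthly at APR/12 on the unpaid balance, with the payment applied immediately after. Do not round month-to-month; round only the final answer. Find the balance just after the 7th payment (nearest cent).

$5,284.72

Monthly rate r = 27.7%/12 = 2.30833% = 0.0230833.
Each month: B ← B·(1+r) − $210.37.
Month 1: interest $135.04; balance after payment $5,774.67.
Month 2: interest $133.30; balance after payment $5,697.60.
Month 3: interest $131.52; balance after payment $5,618.75.
Month 4: interest $129.70; balance after payment $5,538.07.
Month 5: interest $127.84; balance after payment $5,455.54.
Month 6: interest $125.93; balance after payment $5,371.10.
Month 7: interest $123.98; balance after payment $5,284.72.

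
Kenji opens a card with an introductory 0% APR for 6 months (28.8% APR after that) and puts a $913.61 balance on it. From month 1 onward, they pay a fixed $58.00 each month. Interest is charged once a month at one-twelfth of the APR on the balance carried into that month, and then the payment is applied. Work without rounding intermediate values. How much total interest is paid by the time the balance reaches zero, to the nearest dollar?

Promo months 1–6 at r₀ = 0%/12 = 0; months 7+ at r₁ = 28.8%/12 = 0.024.
After month 6 (no interest yet): B = $913.61 − 6·$58.00 = $565.61.
Then at r₁ with $58.00/mo: n₂ = −ln(1 − r₁·B/P)/ln(1+r₁) ≈ 11.24 → 12 more payments.
Total paid = 17·$58.00 + $14.19 = $1,000.19; interest = $1,000.19 − $913.61 = $86.58.

$87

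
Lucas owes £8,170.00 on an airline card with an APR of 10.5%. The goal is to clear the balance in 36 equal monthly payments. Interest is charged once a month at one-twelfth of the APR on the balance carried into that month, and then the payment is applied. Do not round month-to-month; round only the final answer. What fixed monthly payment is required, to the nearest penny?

Monthly rate r = 10.5%/12 = 0.875% = 0.00875.
Level-payment amortization: P = B₀·r / (1 − (1+r)^(−n)) = 8170.00·0.00875 / (1 − 1.00875^(−36)).
Denominator 1 − (1+r)^(−36) = 0.269210529.
P = 71.4875 / 0.269210529 ≈ 265.54.

£265.54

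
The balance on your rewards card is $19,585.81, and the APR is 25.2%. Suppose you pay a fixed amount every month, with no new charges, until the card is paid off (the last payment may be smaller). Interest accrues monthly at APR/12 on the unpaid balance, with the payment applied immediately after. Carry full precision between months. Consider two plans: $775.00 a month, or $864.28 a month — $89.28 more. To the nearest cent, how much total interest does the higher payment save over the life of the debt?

$1,345.96

Monthly rate r = 25.2%/12 = 2.1% = 0.021.
At $775.00/mo: n = ⌈−ln(1 − rB₀/P)/ln(1+r)⌉ = 37 payments (last $313.98); total interest = total paid − $19,585.81 = $8,628.17.
At $864.28/mo: 32 payments (last $75.34); total interest $7,282.21.
Interest saved = $8,628.17 − $7,282.21 = $1,345.96.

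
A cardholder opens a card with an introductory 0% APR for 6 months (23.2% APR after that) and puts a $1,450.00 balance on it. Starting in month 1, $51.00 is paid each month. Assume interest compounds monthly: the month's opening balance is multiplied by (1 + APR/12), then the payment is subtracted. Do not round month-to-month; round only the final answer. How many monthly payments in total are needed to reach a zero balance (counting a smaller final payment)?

Promo months 1–6 at r₀ = 0%/12 = 0; months 7+ at r₁ = 23.2%/12 = 0.0193333.
After month 6 (no interest yet): B = $1,450.00 − 6·$51.00 = $1,144.00.
Then at r₁ with $51.00/mo: n₂ = −ln(1 − r₁·B/P)/ln(1+r₁) ≈ 29.69 → 30 more payments.

36 months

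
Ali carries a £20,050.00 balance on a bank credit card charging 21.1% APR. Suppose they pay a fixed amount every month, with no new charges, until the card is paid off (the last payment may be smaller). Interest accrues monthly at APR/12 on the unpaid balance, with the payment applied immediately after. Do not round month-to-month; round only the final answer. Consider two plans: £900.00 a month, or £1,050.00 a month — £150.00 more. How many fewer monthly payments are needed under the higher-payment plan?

5 fewer payments

Monthly rate r = 21.1%/12 = 1.75833% = 0.0175833.
At £900.00/mo: n = ⌈−ln(1 − rB₀/P)/ln(1+r)⌉ = 29 payments (last £469.81); total interest = total paid − £20,050.00 = £5,619.81.
At £1,050.00/mo: 24 payments (last £496.62); total interest £4,596.62.
Payments saved = 29 − 24 = 5.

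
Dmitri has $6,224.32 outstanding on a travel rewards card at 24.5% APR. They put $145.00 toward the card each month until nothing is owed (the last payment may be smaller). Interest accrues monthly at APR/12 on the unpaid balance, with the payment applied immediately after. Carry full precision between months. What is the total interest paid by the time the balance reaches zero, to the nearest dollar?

Monthly rate r = 24.5%/12 = 2.04167% = 0.0204167.
Payoff takes n = ⌈−ln(1 − rB₀/P)/ln(1+r)⌉ = ⌈103.449⌉ = 104 payments; the last is $65.45.
Total paid = 103·$145.00 + $65.45 = $15,000.45.
Total interest = total paid − principal = $15,000.45 − $6,224.32 = $8,776.13.

$8,776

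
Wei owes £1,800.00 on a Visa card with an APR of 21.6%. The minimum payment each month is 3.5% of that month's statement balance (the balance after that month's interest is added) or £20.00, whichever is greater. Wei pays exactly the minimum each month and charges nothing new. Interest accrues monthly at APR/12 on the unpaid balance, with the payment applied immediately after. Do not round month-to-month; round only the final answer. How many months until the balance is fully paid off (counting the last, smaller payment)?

105 months

Monthly rate r = 21.6%/12 = 1.8% = 0.018.
While 3.5% of the post-interest balance exceeds £20.00, each month B ← (B·(1+r))·(1 − 0.035), i.e. B shrinks by the factor (1+r)·0.965 = 0.98237.
This holds for months 1–66. Entering month 67 the balance is £556.45; 3.5% of the post-interest balance is now below £20.00, so the flat £20.00 minimum applies from here.
From month 67 a fixed £20.00 at rate r clears £556.45 in 39 more payments. Total: 66 + 39 = 105 months.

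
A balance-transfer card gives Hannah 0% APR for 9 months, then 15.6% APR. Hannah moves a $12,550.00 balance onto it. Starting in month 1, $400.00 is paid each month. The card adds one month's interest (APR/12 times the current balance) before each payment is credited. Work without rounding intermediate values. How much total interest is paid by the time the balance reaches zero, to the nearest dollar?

$1,695

Promo months 1–9 at r₀ = 0%/12 = 0; months 10+ at r₁ = 15.6%/12 = 0.013.
After month 9 (no interest yet): B = $12,550.00 − 9·$400.00 = $8,950.00.
Then at r₁ with $400.00/mo: n₂ = −ln(1 − r₁·B/P)/ln(1+r₁) ≈ 26.61 → 27 more payments.
Total paid = 35·$400.00 + $245.32 = $14,245.32; interest = $14,245.32 − $12,550.00 = $1,695.32.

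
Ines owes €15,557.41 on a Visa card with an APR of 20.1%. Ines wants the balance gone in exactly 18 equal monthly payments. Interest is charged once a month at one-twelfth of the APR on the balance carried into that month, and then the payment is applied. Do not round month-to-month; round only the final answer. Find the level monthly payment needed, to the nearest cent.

€1,008.30

Monthly rate r = 20.1%/12 = 1.675% = 0.01675.
Level-payment amortization: P = B₀·r / (1 − (1+r)^(−n)) = 15557.41·0.01675 / (1 − 1.01675^(−18)).
Denominator 1 − (1+r)^(−18) = 0.258442655.
P = 260.587 / 0.258442655 ≈ 1008.30.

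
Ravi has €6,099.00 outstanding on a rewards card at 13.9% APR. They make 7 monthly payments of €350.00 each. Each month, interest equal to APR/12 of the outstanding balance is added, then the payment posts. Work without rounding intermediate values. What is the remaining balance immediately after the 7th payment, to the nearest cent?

€4,074.25

Monthly rate r = 13.9%/12 = 1.15833% = 0.0115833.
Each month: B ← B·(1+r) − €350.00.
Month 1: interest €70.65; balance after payment €5,819.65.
Month 2: interest €67.41; balance after payment €5,537.06.
Month 3: interest €64.14; balance after payment €5,251.20.
Month 4: interest €60.83; balance after payment €4,962.02.
Month 5: interest €57.48; balance after payment €4,669.50.
Month 6: interest €54.09; balance after payment €4,373.59.
Month 7: interest €50.66; balance after payment €4,074.25.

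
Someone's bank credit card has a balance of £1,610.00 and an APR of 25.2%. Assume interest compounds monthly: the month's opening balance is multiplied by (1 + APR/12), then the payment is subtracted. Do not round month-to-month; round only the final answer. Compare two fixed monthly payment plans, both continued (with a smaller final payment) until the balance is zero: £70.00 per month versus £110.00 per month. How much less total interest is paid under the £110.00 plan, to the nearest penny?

£278.12

Monthly rate r = 25.2%/12 = 2.1% = 0.021.
At £70.00/mo: n = ⌈−ln(1 − rB₀/P)/ln(1+r)⌉ = 32 payments (last £52.19); total interest = total paid − £1,610.00 = £612.19.
At £110.00/mo: 18 payments (last £74.07); total interest £334.07.
Interest saved = £612.19 − £334.07 = £278.12.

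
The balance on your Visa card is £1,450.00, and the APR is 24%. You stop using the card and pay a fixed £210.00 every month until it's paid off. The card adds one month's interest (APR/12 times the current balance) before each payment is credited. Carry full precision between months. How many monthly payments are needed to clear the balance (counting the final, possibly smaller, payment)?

8 months

Monthly rate r = 24%/12 = 2% = 0.02.
Recurrence: B ← B·(1+r) − £210.00.
Month 1: interest £29.00; balance after payment £1,269.00.
Month 2: interest £25.38; balance after payment £1,084.38.
Closed form: n = −ln(1 − rB₀/P)/ln(1+r) = −ln(0.8619)/ln(1.02) ≈ 7.505, so the balance reaches zero during payment 8.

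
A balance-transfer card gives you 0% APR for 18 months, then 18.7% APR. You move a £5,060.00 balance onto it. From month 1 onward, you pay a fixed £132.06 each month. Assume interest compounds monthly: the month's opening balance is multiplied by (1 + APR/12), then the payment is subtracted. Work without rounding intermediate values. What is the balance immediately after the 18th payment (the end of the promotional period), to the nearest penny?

£2,682.92

Promo months 1–18 at r₀ = 0%/12 = 0; months 19+ at r₁ = 18.7%/12 = 0.0155833.
After month 18 (no interest yet): B = £5,060.00 − 18·£132.06 = £2,682.92.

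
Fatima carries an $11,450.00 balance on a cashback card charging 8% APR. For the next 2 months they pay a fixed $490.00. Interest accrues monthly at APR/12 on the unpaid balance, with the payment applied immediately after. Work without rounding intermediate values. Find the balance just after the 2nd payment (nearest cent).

Monthly rate r = 8%/12 = 0.666667% = 0.00666667.
Each month: B ← B·(1+r) − $490.00.
Month 1: interest $76.33; balance after payment $11,036.33.
Month 2: interest $73.58; balance after payment $10,619.91.

$10,619.91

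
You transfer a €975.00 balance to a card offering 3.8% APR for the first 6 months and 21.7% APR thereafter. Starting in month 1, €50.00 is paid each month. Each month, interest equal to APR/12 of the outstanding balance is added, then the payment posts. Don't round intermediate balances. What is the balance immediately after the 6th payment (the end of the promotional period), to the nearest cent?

Promo months 1–6 at r₀ = 3.8%/12 = 0.00316667; months 7+ at r₁ = 21.7%/12 = 0.0180833.
After month 6: iterate B ← B·(1+r₀) − €50.00 for 6 months → €691.29.

€691.29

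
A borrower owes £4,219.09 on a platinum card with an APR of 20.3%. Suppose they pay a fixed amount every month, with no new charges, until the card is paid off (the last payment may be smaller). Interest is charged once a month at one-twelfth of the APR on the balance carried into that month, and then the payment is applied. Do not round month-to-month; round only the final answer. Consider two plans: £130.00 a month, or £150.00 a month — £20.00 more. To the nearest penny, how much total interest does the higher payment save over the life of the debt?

£395.54

Monthly rate r = 20.3%/12 = 1.69167% = 0.0169167.
At £130.00/mo: n = ⌈−ln(1 − rB₀/P)/ln(1+r)⌉ = 48 payments (last £61.53); total interest = total paid − £4,219.09 = £1,952.44.
At £150.00/mo: 39 payments (last £75.99); total interest £1,556.90.
Interest saved = £1,952.44 − £1,556.90 = £395.54.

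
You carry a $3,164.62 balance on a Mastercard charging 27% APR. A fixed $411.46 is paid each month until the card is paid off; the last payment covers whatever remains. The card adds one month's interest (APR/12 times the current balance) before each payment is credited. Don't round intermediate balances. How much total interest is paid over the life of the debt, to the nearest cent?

$350.26

Monthly rate r = 27%/12 = 2.25% = 0.0225.
Payoff takes n = ⌈−ln(1 − rB₀/P)/ln(1+r)⌉ = ⌈8.540⌉ = 9 payments; the last is $223.20.
Total paid = 8·$411.46 + $223.20 = $3,514.88.
Total interest = total paid − principal = $3,514.88 − $3,164.62 = $350.26.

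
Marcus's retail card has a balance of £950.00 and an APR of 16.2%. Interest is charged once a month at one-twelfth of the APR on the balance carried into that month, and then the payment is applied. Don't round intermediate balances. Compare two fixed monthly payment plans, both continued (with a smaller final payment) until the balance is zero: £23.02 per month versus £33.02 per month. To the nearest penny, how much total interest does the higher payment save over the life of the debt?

£187.44

Monthly rate r = 16.2%/12 = 1.35% = 0.0135.
At £23.02/mo: n = ⌈−ln(1 − rB₀/P)/ln(1+r)⌉ = 61 payments (last £17.00); total interest = total paid − £950.00 = £448.20.
At £33.02/mo: 37 payments (last £22.04); total interest £260.76.
Interest saved = £448.20 − £260.76 = £187.44.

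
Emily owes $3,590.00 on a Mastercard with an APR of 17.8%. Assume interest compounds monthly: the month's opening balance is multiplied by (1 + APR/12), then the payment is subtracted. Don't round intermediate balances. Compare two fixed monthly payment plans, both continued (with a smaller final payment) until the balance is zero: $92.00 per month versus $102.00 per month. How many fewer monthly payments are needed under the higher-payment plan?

Monthly rate r = 17.8%/12 = 1.48333% = 0.0148333.
At $92.00/mo: n = ⌈−ln(1 − rB₀/P)/ln(1+r)⌉ = 59 payments (last $66.90); total interest = total paid − $3,590.00 = $1,812.90.
At $102.00/mo: 51 payments (last $14.51); total interest $1,524.51.
Payments saved = 59 − 51 = 8.

8 fewer payments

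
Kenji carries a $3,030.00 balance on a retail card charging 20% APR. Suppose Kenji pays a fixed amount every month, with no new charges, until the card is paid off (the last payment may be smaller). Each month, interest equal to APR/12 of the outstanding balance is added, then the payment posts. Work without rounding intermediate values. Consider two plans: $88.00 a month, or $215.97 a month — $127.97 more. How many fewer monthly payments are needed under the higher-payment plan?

35 fewer payments

Monthly rate r = 20%/12 = 1.66667% = 0.0166667.
At $88.00/mo: n = ⌈−ln(1 − rB₀/P)/ln(1+r)⌉ = 52 payments (last $53.42); total interest = total paid − $3,030.00 = $1,511.42.
At $215.97/mo: 17 payments (last $24.75); total interest $450.27.
Payments saved = 52 − 17 = 35.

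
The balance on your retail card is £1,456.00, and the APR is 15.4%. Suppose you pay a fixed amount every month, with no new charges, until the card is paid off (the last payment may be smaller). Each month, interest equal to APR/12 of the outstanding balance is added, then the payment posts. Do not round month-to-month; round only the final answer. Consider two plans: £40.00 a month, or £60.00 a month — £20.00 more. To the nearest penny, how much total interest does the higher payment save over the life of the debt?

£218.92

Monthly rate r = 15.4%/12 = 1.28333% = 0.0128333.
At £40.00/mo: n = ⌈−ln(1 − rB₀/P)/ln(1+r)⌉ = 50 payments (last £14.65); total interest = total paid − £1,456.00 = £518.65.
At £60.00/mo: 30 payments (last £15.73); total interest £299.73.
Interest saved = £518.65 − £299.73 = £218.92.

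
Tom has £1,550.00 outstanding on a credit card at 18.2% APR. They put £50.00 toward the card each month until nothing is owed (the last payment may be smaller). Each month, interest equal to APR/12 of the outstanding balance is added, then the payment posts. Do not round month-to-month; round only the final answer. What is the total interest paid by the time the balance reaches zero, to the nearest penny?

£559.94

Monthly rate r = 18.2%/12 = 1.51667% = 0.0151667.
Payoff takes n = ⌈−ln(1 − rB₀/P)/ln(1+r)⌉ = ⌈42.198⌉ = 43 payments; the last is £9.94.
Total paid = 42·£50.00 + £9.94 = £2,109.94.
Total interest = total paid − principal = £2,109.94 − £1,550.00 = £559.94.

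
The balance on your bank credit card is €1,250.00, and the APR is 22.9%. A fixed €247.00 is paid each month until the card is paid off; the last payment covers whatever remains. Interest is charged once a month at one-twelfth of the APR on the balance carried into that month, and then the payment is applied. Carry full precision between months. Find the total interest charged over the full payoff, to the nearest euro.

Monthly rate r = 22.9%/12 = 1.90833% = 0.0190833.
Payoff takes n = ⌈−ln(1 − rB₀/P)/ln(1+r)⌉ = ⌈5.373⌉ = 6 payments; the last is €92.60.
Total paid = 5·€247.00 + €92.60 = €1,327.60.
Total interest = total paid − principal = €1,327.60 − €1,250.00 = €77.60.

€78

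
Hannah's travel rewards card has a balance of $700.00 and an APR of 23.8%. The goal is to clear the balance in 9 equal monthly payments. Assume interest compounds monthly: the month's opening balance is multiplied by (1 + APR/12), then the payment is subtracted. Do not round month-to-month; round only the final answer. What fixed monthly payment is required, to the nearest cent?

Monthly rate r = 23.8%/12 = 1.98333% = 0.0198333.
Level-payment amortization: P = B₀·r / (1 − (1+r)^(−n)) = 700.00·0.0198333 / (1 − 1.01983^(−9)).
Denominator 1 − (1+r)^(−9) = 0.162013206.
P = 13.8833 / 0.162013206 ≈ 85.69.

$85.69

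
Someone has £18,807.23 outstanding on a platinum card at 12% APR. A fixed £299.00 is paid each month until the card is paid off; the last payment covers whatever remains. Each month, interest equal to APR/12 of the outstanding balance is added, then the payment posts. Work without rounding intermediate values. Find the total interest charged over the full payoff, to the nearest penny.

Monthly rate r = 12%/12 = 1% = 0.01.
Payoff takes n = ⌈−ln(1 − rB₀/P)/ln(1+r)⌉ = ⌈99.651⌉ = 100 payments; the last is £195.12.
Total paid = 99·£299.00 + £195.12 = £29,796.12.
Total interest = total paid − principal = £29,796.12 − £18,807.23 = £10,988.89.

£10,988.89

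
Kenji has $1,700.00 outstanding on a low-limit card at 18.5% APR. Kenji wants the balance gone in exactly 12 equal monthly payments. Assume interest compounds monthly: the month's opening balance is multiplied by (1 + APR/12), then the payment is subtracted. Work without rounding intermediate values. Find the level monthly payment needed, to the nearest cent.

$156.26

Monthly rate r = 18.5%/12 = 1.54167% = 0.0154167.
Level-payment amortization: P = B₀·r / (1 − (1+r)^(−n)) = 1700.00·0.0154167 / (1 − 1.01542^(−12)).
Denominator 1 − (1+r)^(−12) = 0.16772174.
P = 26.2083 / 0.16772174 ≈ 156.26.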